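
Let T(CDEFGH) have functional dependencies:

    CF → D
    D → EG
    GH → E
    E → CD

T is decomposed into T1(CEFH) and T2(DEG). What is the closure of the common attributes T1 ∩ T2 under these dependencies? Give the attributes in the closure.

CDEG

T1 ∩ T2 = {E}.
E → CD applies, adding CD
D → EG applies, adding G
Closure: {CDEG}.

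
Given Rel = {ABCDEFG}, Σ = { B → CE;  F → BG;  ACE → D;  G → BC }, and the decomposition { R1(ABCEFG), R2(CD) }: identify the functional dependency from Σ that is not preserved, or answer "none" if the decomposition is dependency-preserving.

Check ACE → D: no single fragment contains all of {ACDE}, and the restricted closure of {ACE} across the fragments never reaches {D}.
B → CE is preserved.
F → BG is preserved.
G → BC is preserved.

ACE → D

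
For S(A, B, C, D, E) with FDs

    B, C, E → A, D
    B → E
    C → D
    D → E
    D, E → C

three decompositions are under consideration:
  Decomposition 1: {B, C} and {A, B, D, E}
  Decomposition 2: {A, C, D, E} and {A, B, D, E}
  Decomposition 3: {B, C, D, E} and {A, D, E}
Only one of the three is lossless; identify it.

Decomposition 1: common = {B}, closure = {B, E} → lossy.
Decomposition 2: common = {A, D, E}, closure = {A, C, D, E} → lossless.
Decomposition 3: common = {D, E}, closure = {C, D, E} → lossy.

Decomposition 2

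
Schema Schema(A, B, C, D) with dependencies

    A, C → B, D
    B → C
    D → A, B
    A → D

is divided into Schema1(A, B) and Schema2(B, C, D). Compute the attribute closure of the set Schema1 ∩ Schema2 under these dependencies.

B, C

Schema1 ∩ Schema2 = {B}.
B → C applies, adding C
Closure: {B, C}.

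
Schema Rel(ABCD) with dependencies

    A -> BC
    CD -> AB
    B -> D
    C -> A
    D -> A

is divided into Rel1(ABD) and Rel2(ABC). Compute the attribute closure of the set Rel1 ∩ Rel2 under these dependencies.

Rel1 ∩ Rel2 = {AB}.
A → BC applies, adding C
B → D applies, adding D
Closure: {ABCD}.

ABCD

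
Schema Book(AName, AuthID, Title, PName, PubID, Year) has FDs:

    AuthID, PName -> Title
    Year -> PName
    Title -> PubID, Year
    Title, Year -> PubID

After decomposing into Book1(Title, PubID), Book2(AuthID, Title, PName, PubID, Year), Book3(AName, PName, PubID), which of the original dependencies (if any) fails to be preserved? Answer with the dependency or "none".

none

AuthID, PName → Title lies within Book2.
Year → PName lies within Book2.
Title → PubID, Year lies within Book2.
Title, Year → PubID lies within Book2.
Every dependency is enforceable on the fragments, so the decomposition is dependency-preserving.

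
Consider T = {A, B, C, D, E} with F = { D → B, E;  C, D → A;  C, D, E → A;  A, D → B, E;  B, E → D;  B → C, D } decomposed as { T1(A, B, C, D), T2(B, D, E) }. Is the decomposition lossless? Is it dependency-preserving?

lossless and dependency-preserving

Lossless test: (B, D)⁺ = {A, B, C, D, E}, which contains all of one fragment — lossless.
Dependency preservation: C, D, E → A; A, D → B, E are not contained in any single fragment, but the restricted closure of each left-hand side across the fragments still reaches the right-hand side; the remaining FDs each lie inside some fragment. All dependencies are preserved.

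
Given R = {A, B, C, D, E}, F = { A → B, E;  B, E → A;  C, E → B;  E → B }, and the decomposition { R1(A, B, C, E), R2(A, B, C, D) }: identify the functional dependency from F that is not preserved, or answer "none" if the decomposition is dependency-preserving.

none

A → B, E lies within R1.
B, E → A lies within R1.
C, E → B lies within R1.
E → B lies within R1.
Every dependency is enforceable on the fragments, so the decomposition is dependency-preserving.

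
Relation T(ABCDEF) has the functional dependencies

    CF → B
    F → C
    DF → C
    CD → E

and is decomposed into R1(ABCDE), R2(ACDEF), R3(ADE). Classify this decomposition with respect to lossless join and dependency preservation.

lossy and not dependency-preserving

Lossless test (chase): applying each FD to every pair of rows produces no changes in the tableau, so no row becomes fully distinguished — the join is lossy.
Dependency preservation: the restricted closure of {CF} across the fragments never reaches {B}, so CF → B cannot be enforced without a join — not preserved.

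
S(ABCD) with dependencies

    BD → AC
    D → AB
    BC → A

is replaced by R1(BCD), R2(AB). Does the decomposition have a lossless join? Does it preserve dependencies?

lossy and not dependency-preserving

Lossless test: (B)⁺ = {B}, which is a superkey of neither fragment — lossy.
Dependency preservation: the restricted closure of {BD} across the fragments never reaches {AC}, so BD → AC cannot be enforced without a join — not preserved.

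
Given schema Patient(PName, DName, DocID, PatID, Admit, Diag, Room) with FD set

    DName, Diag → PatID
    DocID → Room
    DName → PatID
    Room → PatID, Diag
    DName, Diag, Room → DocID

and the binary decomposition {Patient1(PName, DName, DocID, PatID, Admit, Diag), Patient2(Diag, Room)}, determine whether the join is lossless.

No

Common attributes: Patient1 ∩ Patient2 = {Diag}.
No dependency enlarges {Diag}, so (Diag)⁺ = {Diag}.
The closure contains neither all of Patient1 = {PName, DName, DocID, PatID, Admit, Diag} nor all of Patient2 = {Diag, Room}, so the common attributes are not a superkey of either fragment. The join is lossy.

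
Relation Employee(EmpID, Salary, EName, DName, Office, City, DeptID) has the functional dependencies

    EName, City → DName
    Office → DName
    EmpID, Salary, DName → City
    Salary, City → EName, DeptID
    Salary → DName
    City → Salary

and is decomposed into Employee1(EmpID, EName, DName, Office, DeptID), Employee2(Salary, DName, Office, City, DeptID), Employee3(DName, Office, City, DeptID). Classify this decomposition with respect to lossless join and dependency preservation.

Lossless test (chase): Rows 2 and 3 agree on City; apply City→Salary and equate their Salary entries. Rows 2 and 3 agree on Salary, City; apply Salary, City→EName, DeptID and equate their EName, DeptID entries. No row becomes fully distinguished — the join is lossy.
Dependency preservation: the restricted closure of {EmpID, Salary, DName} across the fragments never reaches {City}, so EmpID, Salary, DName → City cannot be enforced without a join — not preserved.

lossy and not dependency-preserving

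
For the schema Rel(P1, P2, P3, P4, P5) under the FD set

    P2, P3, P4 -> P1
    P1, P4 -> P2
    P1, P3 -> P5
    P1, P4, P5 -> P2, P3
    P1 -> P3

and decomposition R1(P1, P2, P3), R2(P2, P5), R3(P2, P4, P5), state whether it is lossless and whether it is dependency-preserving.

lossy and not dependency-preserving

Lossless test (chase): applying each FD to every pair of rows produces no changes in the tableau, so no row becomes fully distinguished — the join is lossy.
Dependency preservation: the restricted closure of {P2, P3, P4} across the fragments never reaches {P1}, so P2, P3, P4 → P1 cannot be enforced without a join — not preserved.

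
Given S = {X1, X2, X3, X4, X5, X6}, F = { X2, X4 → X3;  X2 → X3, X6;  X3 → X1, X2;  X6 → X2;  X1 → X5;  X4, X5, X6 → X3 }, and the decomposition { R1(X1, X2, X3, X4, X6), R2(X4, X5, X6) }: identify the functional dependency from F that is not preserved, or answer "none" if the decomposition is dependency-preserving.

Check X1 → X5: no single fragment contains all of {X1, X5}, and the restricted closure of {X1} across the fragments never reaches {X5}.
X2, X4 → X3 is preserved.
X2 → X3, X6 is preserved.
X3 → X1, X2 is preserved.
X6 → X2 is preserved.
X4, X5, X6 → X3 is preserved.

X1 → X5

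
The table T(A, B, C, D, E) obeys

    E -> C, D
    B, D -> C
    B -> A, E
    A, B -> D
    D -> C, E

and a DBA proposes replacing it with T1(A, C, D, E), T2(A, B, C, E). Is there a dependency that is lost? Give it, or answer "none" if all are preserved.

none

E → C, D lies within T1.
B, D → C: restricted closure across fragments reaches C.
B → A, E lies within T2.
A, B → D: restricted closure across fragments reaches D.
D → C, E lies within T1.
Every dependency is enforceable on the fragments, so the decomposition is dependency-preserving.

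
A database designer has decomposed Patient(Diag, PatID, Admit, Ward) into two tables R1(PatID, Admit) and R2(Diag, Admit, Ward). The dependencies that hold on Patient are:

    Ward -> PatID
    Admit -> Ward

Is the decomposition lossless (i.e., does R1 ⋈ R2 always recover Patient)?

Common attributes: R1 ∩ R2 = {Admit}.
Closure of {Admit}: Admit → Ward applies, adding Ward; Ward → PatID applies, adding PatID. So (Admit)⁺ = {PatID, Admit, Ward}.
This closure contains every attribute of R1, so R1 ∩ R2 → R1. The join is lossless.

Yes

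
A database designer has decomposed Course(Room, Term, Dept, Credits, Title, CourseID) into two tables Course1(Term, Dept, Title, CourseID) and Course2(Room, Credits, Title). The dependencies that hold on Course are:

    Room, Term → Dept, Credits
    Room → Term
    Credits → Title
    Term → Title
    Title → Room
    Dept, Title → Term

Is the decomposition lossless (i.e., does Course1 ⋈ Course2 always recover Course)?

Yes

Common attributes: Course1 ∩ Course2 = {Title}.
Closure of {Title}: Title → Room applies, adding Room; Room → Term applies, adding Term; Room, Term → Dept, Credits applies, adding Dept, Credits. So (Title)⁺ = {Room, Term, Dept, Credits, Title}.
This closure contains every attribute of Course2, so Course1 ∩ Course2 → Course2. The join is lossless.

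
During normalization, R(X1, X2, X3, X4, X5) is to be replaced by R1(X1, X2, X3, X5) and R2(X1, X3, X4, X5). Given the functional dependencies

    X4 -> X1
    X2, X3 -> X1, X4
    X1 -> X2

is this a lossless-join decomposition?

Common attributes: R1 ∩ R2 = {X1, X3, X5}.
Closure of {X1, X3, X5}: X1 → X2 applies, adding X2; X2, X3 → X1, X4 applies, adding X4. So (X1, X3, X5)⁺ = {X1, X2, X3, X4, X5}.
This closure contains every attribute of R1, so R1 ∩ R2 → R1. The join is lossless.

Yes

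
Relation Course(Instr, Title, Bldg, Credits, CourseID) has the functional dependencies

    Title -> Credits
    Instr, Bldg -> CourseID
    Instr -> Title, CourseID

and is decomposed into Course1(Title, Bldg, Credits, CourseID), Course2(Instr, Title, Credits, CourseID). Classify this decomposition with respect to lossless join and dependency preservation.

lossy but dependency-preserving

Lossless test: (Title, Credits, CourseID)⁺ = {Title, Credits, CourseID}, which is a superkey of neither fragment — lossy.
Dependency preservation: Instr, Bldg → CourseID is not contained in any single fragment, but the restricted closure of its left-hand side across the fragments still reaches the right-hand side; the remaining FDs each lie inside some fragment. All dependencies are preserved.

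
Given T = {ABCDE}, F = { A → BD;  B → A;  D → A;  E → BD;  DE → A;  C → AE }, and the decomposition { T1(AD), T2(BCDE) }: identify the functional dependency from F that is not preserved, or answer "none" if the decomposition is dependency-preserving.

A → BD: restricted closure across fragments reaches BD.
B → A: restricted closure across fragments reaches A.
D → A lies within T1.
E → BD lies within T2.
DE → A: restricted closure across fragments reaches A.
C → AE: restricted closure across fragments reaches AE.
Every dependency is enforceable on the fragments, so the decomposition is dependency-preserving.

none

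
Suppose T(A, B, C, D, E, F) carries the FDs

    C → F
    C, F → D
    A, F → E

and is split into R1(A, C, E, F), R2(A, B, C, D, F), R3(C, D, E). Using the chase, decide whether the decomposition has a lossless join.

Yes

Chase test. Columns are A, B, C, D, E, F; row i has aⱼ where attribute j ∈ Ri, else bᵢⱼ.
Initial tableau (one row per fragment):
  row 1: a1 b12 a3 b14 a5 a6
  row 2: a1 a2 a3 a4 b25 a6
  row 3: b31 b32 a3 a4 a5 b36
Rows 1 and 3 agree on C; apply C→F and equate their F entries.
Rows 1 and 2 agree on C, F; apply C, F→D and equate their D entries.
Rows 1 and 2 agree on A, F; apply A, F→E and equate their E entries.
Row 2 is now all distinguished symbols — the join is lossless.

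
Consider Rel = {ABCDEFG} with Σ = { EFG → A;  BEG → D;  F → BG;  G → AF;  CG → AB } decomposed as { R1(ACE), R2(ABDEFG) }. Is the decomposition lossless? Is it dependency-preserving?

lossy but dependency-preserving

Lossless test: (AE)⁺ = {AE}, which is a superkey of neither fragment — lossy.
Dependency preservation: CG → AB is not contained in any single fragment, but the restricted closure of its left-hand side across the fragments still reaches the right-hand side; the remaining FDs each lie inside some fragment. All dependencies are preserved.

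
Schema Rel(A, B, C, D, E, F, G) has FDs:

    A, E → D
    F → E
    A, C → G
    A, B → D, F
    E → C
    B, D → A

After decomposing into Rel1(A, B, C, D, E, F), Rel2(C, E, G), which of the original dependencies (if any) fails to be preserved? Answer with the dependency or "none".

A, C → G

Check A, C → G: no single fragment contains all of {A, C, G}, and the restricted closure of {A, C} across the fragments never reaches {G}.
A, E → D is preserved.
F → E is preserved.
A, B → D, F is preserved.
E → C is preserved.
B, D → A is preserved.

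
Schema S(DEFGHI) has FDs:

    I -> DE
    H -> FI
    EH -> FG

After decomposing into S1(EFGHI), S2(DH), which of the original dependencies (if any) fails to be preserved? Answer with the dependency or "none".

Check I → DE: no single fragment contains all of {DEI}, and the restricted closure of {I} across the fragments never reaches {DE}.
H → FI is preserved.
EH → FG is preserved.

I -> DE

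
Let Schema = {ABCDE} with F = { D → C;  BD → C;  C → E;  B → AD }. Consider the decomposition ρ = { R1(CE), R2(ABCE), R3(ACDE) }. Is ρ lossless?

No

Chase test. Columns are ABCDE; row i has aⱼ where attribute j ∈ Ri, else bᵢⱼ.
Initial tableau (one row per fragment):
  row 1: b11 b12 a3 b14 a5
  row 2: a1 a2 a3 b24 a5
  row 3: a1 b32 a3 a4 a5
No row becomes fully distinguished — the join is lossy.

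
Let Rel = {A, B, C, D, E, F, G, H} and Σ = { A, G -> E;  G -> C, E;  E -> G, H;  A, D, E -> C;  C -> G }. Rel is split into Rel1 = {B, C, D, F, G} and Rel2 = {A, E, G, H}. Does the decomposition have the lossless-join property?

No

Common attributes: Rel1 ∩ Rel2 = {G}.
Closure of {G}: G → C, E applies, adding C, E; E → G, H applies, adding H. So (G)⁺ = {C, E, G, H}.
The closure contains neither all of Rel1 = {B, C, D, F, G} nor all of Rel2 = {A, E, G, H}, so the common attributes are not a superkey of either fragment. The join is lossy.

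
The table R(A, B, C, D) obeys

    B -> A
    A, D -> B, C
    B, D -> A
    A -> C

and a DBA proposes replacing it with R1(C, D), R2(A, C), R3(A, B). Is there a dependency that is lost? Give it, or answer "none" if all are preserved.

A, D -> B, C

Check A, D → B, C: no single fragment contains all of {A, B, C, D}, and the restricted closure of {A, D} across the fragments never reaches {B, C}.
B → A is preserved.
B, D → A is preserved.
A → C is preserved.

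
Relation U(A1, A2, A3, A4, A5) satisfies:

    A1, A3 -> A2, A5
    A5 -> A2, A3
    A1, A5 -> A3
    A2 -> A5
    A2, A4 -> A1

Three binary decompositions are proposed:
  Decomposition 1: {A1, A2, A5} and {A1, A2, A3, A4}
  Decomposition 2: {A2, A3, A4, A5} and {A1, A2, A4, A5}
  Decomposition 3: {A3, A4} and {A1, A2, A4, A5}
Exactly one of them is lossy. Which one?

Decomposition 3

Decomposition 1: common = {A1, A2}, closure = {A1, A2, A3, A5} → lossless.
Decomposition 2: common = {A2, A4, A5}, closure = {A1, A2, A3, A4, A5} → lossless.
Decomposition 3: common = {A4}, closure = {A4} → lossy.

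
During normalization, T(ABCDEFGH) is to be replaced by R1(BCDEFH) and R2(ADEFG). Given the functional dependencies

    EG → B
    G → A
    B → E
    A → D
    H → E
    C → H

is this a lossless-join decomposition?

No

Common attributes: R1 ∩ R2 = {DEF}.
No dependency enlarges {DEF}, so (DEF)⁺ = {DEF}.
The closure contains neither all of R1 = {BCDEFH} nor all of R2 = {ADEFG}, so the common attributes are not a superkey of either fragment. The join is lossy.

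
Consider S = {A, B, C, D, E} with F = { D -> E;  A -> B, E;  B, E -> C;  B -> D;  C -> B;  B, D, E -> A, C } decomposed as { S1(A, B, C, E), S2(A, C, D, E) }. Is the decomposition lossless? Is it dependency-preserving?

Lossless test: (A, C, E)⁺ = {A, B, C, D, E}, which contains all of one fragment — lossless.
Dependency preservation: B → D; B, D, E → A, C are not contained in any single fragment, but the restricted closure of each left-hand side across the fragments still reaches the right-hand side; the remaining FDs each lie inside some fragment. All dependencies are preserved.

lossless and dependency-preserving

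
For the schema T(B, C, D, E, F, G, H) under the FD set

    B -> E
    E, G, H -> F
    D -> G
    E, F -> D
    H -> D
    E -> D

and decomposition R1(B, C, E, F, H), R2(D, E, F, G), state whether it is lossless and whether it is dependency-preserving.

lossless but not dependency-preserving

Lossless test: (E, F)⁺ = {D, E, F, G}, which contains all of one fragment — lossless.
Dependency preservation: the restricted closure of {H} across the fragments never reaches {D}, so H → D cannot be enforced without a join — not preserved.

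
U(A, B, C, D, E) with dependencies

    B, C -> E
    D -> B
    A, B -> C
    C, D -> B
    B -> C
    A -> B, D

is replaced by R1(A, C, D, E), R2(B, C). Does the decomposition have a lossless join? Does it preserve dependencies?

lossy and not dependency-preserving

Lossless test: (C)⁺ = {C}, which is a superkey of neither fragment — lossy.
Dependency preservation: the restricted closure of {B, C} across the fragments never reaches {E}, so B, C → E cannot be enforced without a join — not preserved.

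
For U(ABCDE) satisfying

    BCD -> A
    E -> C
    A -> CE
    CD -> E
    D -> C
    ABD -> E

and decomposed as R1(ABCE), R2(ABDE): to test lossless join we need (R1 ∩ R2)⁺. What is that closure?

R1 ∩ R2 = {ABE}.
E → C applies, adding C
Closure: {ABCE}.

ABCE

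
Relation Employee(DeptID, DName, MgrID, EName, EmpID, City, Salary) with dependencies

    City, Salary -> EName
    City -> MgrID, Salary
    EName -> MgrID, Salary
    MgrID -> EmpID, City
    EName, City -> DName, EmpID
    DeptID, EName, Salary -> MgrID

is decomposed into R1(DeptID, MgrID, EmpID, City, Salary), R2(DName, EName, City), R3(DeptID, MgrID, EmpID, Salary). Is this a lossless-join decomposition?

Chase test. Columns are DeptID, DName, MgrID, EName, EmpID, City, Salary; row i has aⱼ where attribute j ∈ Ri, else bᵢⱼ.
Initial tableau (one row per fragment):
  row 1: a1 b12 a3 b14 a5 a6 a7
  row 2: b21 a2 b23 a4 b25 a6 b27
  row 3: a1 b32 a3 b34 a5 b36 a7
Rows 1 and 2 agree on City; apply City→MgrID, Salary and equate their MgrID, Salary entries.
Rows 1 and 2 agree on MgrID; apply MgrID→EmpID, City and equate their EmpID, City entries.
Rows 1 and 3 agree on MgrID; apply MgrID→EmpID, City and equate their EmpID, City entries.
Rows 1 and 2 agree on City, Salary; apply City, Salary→EName and equate their EName entries.
Rows 1 and 3 agree on City, Salary; apply City, Salary→EName and equate their EName entries.
Rows 1 and 2 agree on EName, City; apply EName, City→DName, EmpID and equate their DName, EmpID entries.
Rows 1 and 3 agree on EName, City; apply EName, City→DName, EmpID and equate their DName, EmpID entries.
Row 1 is now all distinguished symbols — the join is lossless.

Yes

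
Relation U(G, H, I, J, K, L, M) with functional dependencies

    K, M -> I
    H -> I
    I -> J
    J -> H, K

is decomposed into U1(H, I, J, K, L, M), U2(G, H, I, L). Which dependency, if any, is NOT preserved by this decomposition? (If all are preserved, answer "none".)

none

K, M → I lies within U1.
H → I lies within U1.
I → J lies within U1.
J → H, K lies within U1.
Every dependency is enforceable on the fragments, so the decomposition is dependency-preserving.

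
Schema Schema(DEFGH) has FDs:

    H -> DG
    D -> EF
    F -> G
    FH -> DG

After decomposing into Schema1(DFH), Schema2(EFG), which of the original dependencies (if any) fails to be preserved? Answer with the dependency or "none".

Check D → EF: no single fragment contains all of {DEF}, and the restricted closure of {D} across the fragments never reaches {EF}.
H → DG is preserved.
F → G is preserved.
FH → DG is preserved.

D -> EF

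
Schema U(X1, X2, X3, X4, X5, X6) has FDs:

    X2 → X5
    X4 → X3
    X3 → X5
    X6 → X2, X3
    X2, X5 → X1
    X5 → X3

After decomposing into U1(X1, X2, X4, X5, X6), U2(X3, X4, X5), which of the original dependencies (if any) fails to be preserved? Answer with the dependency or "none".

X2 → X5 lies within U1.
X4 → X3 lies within U2.
X3 → X5 lies within U2.
X6 → X2, X3: restricted closure across fragments reaches X2, X3.
X2, X5 → X1 lies within U1.
X5 → X3 lies within U2.
Every dependency is enforceable on the fragments, so the decomposition is dependency-preserving.

none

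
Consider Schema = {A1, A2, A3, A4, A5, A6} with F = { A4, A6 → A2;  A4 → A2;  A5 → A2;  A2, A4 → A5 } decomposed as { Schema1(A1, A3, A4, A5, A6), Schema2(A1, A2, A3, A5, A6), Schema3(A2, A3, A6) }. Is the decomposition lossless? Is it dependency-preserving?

Lossless test (chase): Rows 1 and 2 agree on A5; apply A5→A2 and equate their A2 entries. Row 1 is now all distinguished symbols — the join is lossless.
Dependency preservation: A4, A6 → A2; A4 → A2; A2, A4 → A5 are not contained in any single fragment, but the restricted closure of each left-hand side across the fragments still reaches the right-hand side; the remaining FDs each lie inside some fragment. All dependencies are preserved.

lossless and dependency-preserving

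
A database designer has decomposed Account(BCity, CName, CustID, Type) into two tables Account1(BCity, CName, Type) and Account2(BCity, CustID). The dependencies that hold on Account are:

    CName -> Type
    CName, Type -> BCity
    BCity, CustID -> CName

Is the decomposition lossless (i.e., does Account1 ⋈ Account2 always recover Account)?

Common attributes: Account1 ∩ Account2 = {BCity}.
No dependency enlarges {BCity}, so (BCity)⁺ = {BCity}.
The closure contains neither all of Account1 = {BCity, CName, Type} nor all of Account2 = {BCity, CustID}, so the common attributes are not a superkey of either fragment. The join is lossy.

No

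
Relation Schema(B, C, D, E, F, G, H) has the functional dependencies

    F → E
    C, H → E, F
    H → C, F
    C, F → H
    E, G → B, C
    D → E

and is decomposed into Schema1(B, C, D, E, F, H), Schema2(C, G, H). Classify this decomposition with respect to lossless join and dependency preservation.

lossy and not dependency-preserving

Lossless test: (C, H)⁺ = {C, E, F, H}, which is a superkey of neither fragment — lossy.
Dependency preservation: the restricted closure of {E, G} across the fragments never reaches {B, C}, so E, G → B, C cannot be enforced without a join — not preserved.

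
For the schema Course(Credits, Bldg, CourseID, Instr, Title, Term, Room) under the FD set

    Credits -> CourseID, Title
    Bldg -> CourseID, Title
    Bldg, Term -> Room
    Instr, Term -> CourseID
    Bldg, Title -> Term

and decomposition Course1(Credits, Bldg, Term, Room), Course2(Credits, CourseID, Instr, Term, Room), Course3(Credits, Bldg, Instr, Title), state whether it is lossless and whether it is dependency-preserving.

Lossless test (chase): Rows 1 and 2 agree on Credits; apply Credits→CourseID, Title and equate their CourseID, Title entries. Rows 1 and 3 agree on Credits; apply Credits→CourseID, Title and equate their CourseID, Title entries. Rows 1 and 3 agree on Bldg, Title; apply Bldg, Title→Term and equate their Term entries. Rows 1 and 3 agree on Bldg, Term; apply Bldg, Term→Room and equate their Room entries. Row 3 is now all distinguished symbols — the join is lossless.
Dependency preservation: the restricted closure of {Bldg} across the fragments never reaches {CourseID, Title}, so Bldg → CourseID, Title cannot be enforced without a join — not preserved.

lossless but not dependency-preserving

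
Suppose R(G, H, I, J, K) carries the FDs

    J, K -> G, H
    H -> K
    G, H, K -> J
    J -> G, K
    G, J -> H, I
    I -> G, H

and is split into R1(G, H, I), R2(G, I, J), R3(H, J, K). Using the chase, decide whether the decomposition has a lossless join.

Chase test. Columns are G, H, I, J, K; row i has aⱼ where attribute j ∈ Ri, else bᵢⱼ.
Initial tableau (one row per fragment):
  row 1: a1 a2 a3 b14 b15
  row 2: a1 b22 a3 a4 b25
  row 3: b31 a2 b33 a4 a5
Rows 1 and 3 agree on H; apply H→K and equate their K entries.
Rows 2 and 3 agree on J; apply J→G, K and equate their G, K entries.
Rows 2 and 3 agree on G, J; apply G, J→H, I and equate their H, I entries.
Rows 1 and 2 agree on G, H, K; apply G, H, K→J and equate their J entries.
Row 1 is now all distinguished symbols — the join is lossless.

Yes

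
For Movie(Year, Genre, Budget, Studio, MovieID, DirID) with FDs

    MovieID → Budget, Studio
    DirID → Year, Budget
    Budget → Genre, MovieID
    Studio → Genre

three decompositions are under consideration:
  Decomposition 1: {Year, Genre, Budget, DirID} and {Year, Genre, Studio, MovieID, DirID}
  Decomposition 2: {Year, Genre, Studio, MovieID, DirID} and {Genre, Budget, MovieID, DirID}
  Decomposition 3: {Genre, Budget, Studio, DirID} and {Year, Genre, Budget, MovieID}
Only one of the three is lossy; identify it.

Decomposition 1: common = {Year, Genre, DirID}, closure = {Year, Genre, Budget, Studio, MovieID, DirID} → lossless.
Decomposition 2: common = {Genre, MovieID, DirID}, closure = {Year, Genre, Budget, Studio, MovieID, DirID} → lossless.
Decomposition 3: common = {Genre, Budget}, closure = {Genre, Budget, Studio, MovieID} → lossy.

Decomposition 3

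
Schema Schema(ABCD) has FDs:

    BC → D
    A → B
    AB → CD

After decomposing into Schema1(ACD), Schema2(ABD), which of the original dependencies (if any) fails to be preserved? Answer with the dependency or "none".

Check BC → D: no single fragment contains all of {BCD}, and the restricted closure of {BC} across the fragments never reaches {D}.
A → B is preserved.
AB → CD is preserved.

BC → D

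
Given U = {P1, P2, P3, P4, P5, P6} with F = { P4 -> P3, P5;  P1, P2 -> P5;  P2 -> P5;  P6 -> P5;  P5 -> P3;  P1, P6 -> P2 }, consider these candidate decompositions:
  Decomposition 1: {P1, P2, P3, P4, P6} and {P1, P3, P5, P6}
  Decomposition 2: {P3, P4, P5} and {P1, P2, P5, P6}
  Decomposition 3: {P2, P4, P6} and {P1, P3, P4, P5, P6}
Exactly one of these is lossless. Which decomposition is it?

Decomposition 1: common = {P1, P3, P6}, closure = {P1, P2, P3, P5, P6} → lossless.
Decomposition 2: common = {P5}, closure = {P3, P5} → lossy.
Decomposition 3: common = {P4, P6}, closure = {P3, P4, P5, P6} → lossy.

Decomposition 1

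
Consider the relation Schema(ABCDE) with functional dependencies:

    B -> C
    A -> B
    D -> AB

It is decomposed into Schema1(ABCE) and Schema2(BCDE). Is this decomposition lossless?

No

Common attributes: Schema1 ∩ Schema2 = {BCE}.
No dependency enlarges {BCE}, so (BCE)⁺ = {BCE}.
The closure contains neither all of Schema1 = {ABCE} nor all of Schema2 = {BCDE}, so the common attributes are not a superkey of either fragment. The join is lossy.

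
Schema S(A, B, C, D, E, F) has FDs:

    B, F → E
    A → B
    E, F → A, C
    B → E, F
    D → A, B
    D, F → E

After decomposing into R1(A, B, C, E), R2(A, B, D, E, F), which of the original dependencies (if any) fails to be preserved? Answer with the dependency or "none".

none

B, F → E lies within R2.
A → B lies within R1.
E, F → A, C: restricted closure across fragments reaches A, C.
B → E, F lies within R2.
D → A, B lies within R2.
D, F → E lies within R2.
Every dependency is enforceable on the fragments, so the decomposition is dependency-preserving.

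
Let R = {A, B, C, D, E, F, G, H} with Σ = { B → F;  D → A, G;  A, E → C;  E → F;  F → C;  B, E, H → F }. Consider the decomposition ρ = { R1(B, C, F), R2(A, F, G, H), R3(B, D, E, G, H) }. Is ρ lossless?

No

Chase test. Columns are A, B, C, D, E, F, G, H; row i has aⱼ where attribute j ∈ Ri, else bᵢⱼ.
Initial tableau (one row per fragment):
  row 1: b11 a2 a3 b14 b15 a6 b17 b18
  row 2: a1 b22 b23 b24 b25 a6 a7 a8
  row 3: b31 a2 b33 a4 a5 b36 a7 a8
Rows 1 and 3 agree on B; apply B→F and equate their F entries.
Rows 1 and 2 agree on F; apply F→C and equate their C entries.
Rows 1 and 3 agree on F; apply F→C and equate their C entries.
No row becomes fully distinguished — the join is lossy.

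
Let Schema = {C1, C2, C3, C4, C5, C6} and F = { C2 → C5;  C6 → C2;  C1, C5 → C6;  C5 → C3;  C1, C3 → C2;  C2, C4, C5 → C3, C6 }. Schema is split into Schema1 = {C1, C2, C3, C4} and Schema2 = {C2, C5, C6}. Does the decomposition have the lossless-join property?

No

Common attributes: Schema1 ∩ Schema2 = {C2}.
Closure of {C2}: C2 → C5 applies, adding C5; C5 → C3 applies, adding C3. So (C2)⁺ = {C2, C3, C5}.
The closure contains neither all of Schema1 = {C1, C2, C3, C4} nor all of Schema2 = {C2, C5, C6}, so the common attributes are not a superkey of either fragment. The join is lossy.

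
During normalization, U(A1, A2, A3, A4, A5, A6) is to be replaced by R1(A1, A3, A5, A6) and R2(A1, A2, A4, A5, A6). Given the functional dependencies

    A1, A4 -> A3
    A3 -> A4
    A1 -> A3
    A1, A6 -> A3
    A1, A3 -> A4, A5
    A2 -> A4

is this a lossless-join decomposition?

Common attributes: R1 ∩ R2 = {A1, A5, A6}.
Closure of {A1, A5, A6}: A1 → A3 applies, adding A3; A1, A3 → A4, A5 applies, adding A4. So (A1, A5, A6)⁺ = {A1, A3, A4, A5, A6}.
This closure contains every attribute of R1, so R1 ∩ R2 → R1. The join is lossless.

Yes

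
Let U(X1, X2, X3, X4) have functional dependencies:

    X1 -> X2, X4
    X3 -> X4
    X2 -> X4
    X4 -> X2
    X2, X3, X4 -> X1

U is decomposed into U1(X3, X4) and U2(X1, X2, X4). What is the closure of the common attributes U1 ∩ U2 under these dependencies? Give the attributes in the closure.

X2, X4

U1 ∩ U2 = {X4}.
X4 → X2 applies, adding X2
Closure: {X2, X4}.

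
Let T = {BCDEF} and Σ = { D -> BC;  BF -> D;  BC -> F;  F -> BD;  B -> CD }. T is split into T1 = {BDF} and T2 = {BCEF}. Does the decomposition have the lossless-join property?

Yes

Common attributes: T1 ∩ T2 = {BF}.
Closure of {BF}: BF → D applies, adding D; B → CD applies, adding C. So (BF)⁺ = {BCDF}.
This closure contains every attribute of T1, so T1 ∩ T2 → T1. The join is lossless.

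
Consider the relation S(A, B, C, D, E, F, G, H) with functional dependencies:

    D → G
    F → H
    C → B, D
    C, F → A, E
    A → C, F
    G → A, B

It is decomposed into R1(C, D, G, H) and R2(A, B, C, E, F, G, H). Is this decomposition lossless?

Common attributes: R1 ∩ R2 = {C, G, H}.
Closure of {C, G, H}: C → B, D applies, adding B, D; G → A, B applies, adding A; A → C, F applies, adding F; C, F → A, E applies, adding E. So (C, G, H)⁺ = {A, B, C, D, E, F, G, H}.
This closure contains every attribute of R1, so R1 ∩ R2 → R1. The join is lossless.

Yes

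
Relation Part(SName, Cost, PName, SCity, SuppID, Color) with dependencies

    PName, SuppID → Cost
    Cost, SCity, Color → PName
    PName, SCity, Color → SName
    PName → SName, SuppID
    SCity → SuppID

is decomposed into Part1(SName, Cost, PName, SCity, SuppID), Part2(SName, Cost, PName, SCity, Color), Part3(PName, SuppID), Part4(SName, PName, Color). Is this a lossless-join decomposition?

Chase test. Columns are SName, Cost, PName, SCity, SuppID, Color; row i has aⱼ where attribute j ∈ Parti, else bᵢⱼ.
Initial tableau (one row per fragment):
  row 1: a1 a2 a3 a4 a5 b16
  row 2: a1 a2 a3 a4 b25 a6
  row 3: b31 b32 a3 b34 a5 b36
  row 4: a1 b42 a3 b44 b45 a6
Rows 1 and 3 agree on PName, SuppID; apply PName, SuppID→Cost and equate their Cost entries.
Rows 1 and 2 agree on PName; apply PName→SName, SuppID and equate their SName, SuppID entries.
Rows 1 and 3 agree on PName; apply PName→SName, SuppID and equate their SName, SuppID entries.
Rows 1 and 4 agree on PName; apply PName→SName, SuppID and equate their SName, SuppID entries.
Rows 1 and 4 agree on PName, SuppID; apply PName, SuppID→Cost and equate their Cost entries.
Row 2 is now all distinguished symbols — the join is lossless.

Yes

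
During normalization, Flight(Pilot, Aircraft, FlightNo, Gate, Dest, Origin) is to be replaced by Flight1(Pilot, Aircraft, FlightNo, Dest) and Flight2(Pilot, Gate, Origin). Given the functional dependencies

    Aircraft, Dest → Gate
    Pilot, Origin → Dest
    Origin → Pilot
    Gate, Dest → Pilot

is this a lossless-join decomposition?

No

Common attributes: Flight1 ∩ Flight2 = {Pilot}.
No dependency enlarges {Pilot}, so (Pilot)⁺ = {Pilot}.
The closure contains neither all of Flight1 = {Pilot, Aircraft, FlightNo, Dest} nor all of Flight2 = {Pilot, Gate, Origin}, so the common attributes are not a superkey of either fragment. The join is lossy.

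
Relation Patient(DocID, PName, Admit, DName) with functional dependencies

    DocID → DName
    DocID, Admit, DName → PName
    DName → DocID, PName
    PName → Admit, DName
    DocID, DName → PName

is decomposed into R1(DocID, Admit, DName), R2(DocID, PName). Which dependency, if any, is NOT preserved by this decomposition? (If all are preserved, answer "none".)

DocID → DName lies within R1.
DocID, Admit, DName → PName: restricted closure across fragments reaches PName.
DName → DocID, PName: restricted closure across fragments reaches DocID, PName.
PName → Admit, DName: restricted closure across fragments reaches Admit, DName.
DocID, DName → PName: restricted closure across fragments reaches PName.
Every dependency is enforceable on the fragments, so the decomposition is dependency-preserving.

none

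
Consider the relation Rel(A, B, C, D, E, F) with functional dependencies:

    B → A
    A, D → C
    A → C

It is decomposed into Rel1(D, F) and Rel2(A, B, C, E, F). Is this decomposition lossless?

No

Common attributes: Rel1 ∩ Rel2 = {F}.
No dependency enlarges {F}, so (F)⁺ = {F}.
The closure contains neither all of Rel1 = {D, F} nor all of Rel2 = {A, B, C, E, F}, so the common attributes are not a superkey of either fragment. The join is lossy.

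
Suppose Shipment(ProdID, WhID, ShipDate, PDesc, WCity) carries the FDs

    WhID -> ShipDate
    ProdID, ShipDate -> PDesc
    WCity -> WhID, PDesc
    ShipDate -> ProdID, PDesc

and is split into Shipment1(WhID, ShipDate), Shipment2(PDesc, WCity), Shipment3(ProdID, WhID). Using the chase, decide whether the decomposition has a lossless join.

Chase test. Columns are ProdID, WhID, ShipDate, PDesc, WCity; row i has aⱼ where attribute j ∈ Shipmenti, else bᵢⱼ.
Initial tableau (one row per fragment):
  row 1: b11 a2 a3 b14 b15
  row 2: b21 b22 b23 a4 a5
  row 3: a1 a2 b33 b34 b35
Rows 1 and 3 agree on WhID; apply WhID→ShipDate and equate their ShipDate entries.
Rows 1 and 3 agree on ShipDate; apply ShipDate→ProdID, PDesc and equate their ProdID, PDesc entries.
No row becomes fully distinguished — the join is lossy.

No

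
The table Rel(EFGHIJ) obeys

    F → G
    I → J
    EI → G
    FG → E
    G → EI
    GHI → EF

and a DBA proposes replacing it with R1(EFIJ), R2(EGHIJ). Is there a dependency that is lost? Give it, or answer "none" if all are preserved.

Check GHI → EF: no single fragment contains all of {EFGHI}, and the restricted closure of {GHI} across the fragments never reaches {EF}.
F → G is preserved.
I → J is preserved.
EI → G is preserved.
FG → E is preserved.
G → EI is preserved.

GHI → EF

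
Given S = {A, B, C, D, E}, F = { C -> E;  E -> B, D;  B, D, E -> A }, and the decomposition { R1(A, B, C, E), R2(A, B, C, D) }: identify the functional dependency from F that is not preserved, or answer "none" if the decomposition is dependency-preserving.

E -> B, D

Check E → B, D: no single fragment contains all of {B, D, E}, and the restricted closure of {E} across the fragments never reaches {B, D}.
C → E is preserved.
B, D, E → A is preserved.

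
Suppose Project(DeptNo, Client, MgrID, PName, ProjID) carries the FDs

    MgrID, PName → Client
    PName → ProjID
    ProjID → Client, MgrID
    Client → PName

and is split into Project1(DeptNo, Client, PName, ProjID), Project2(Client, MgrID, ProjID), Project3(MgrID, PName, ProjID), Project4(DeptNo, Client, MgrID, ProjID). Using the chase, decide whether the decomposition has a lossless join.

Chase test. Columns are DeptNo, Client, MgrID, PName, ProjID; row i has aⱼ where attribute j ∈ Projecti, else bᵢⱼ.
Initial tableau (one row per fragment):
  row 1: a1 a2 b13 a4 a5
  row 2: b21 a2 a3 b24 a5
  row 3: b31 b32 a3 a4 a5
  row 4: a1 a2 a3 b44 a5
Rows 1 and 2 agree on ProjID; apply ProjID→Client, MgrID and equate their Client, MgrID entries.
Rows 1 and 3 agree on ProjID; apply ProjID→Client, MgrID and equate their Client, MgrID entries.
Rows 1 and 2 agree on Client; apply Client→PName and equate their PName entries.
Rows 1 and 4 agree on Client; apply Client→PName and equate their PName entries.
Row 1 is now all distinguished symbols — the join is lossless.

Yes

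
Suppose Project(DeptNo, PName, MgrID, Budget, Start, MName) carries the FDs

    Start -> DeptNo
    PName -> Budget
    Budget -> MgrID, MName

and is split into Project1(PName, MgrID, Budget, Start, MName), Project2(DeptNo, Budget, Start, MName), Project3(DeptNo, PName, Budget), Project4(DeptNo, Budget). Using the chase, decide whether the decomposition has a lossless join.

Yes

Chase test. Columns are DeptNo, PName, MgrID, Budget, Start, MName; row i has aⱼ where attribute j ∈ Projecti, else bᵢⱼ.
Initial tableau (one row per fragment):
  row 1: b11 a2 a3 a4 a5 a6
  row 2: a1 b22 b23 a4 a5 a6
  row 3: a1 a2 b33 a4 b35 b36
  row 4: a1 b42 b43 a4 b45 b46
Rows 1 and 2 agree on Start; apply Start→DeptNo and equate their DeptNo entries.
Rows 1 and 2 agree on Budget; apply Budget→MgrID, MName and equate their MgrID, MName entries.
Rows 1 and 3 agree on Budget; apply Budget→MgrID, MName and equate their MgrID, MName entries.
Rows 1 and 4 agree on Budget; apply Budget→MgrID, MName and equate their MgrID, MName entries.
Row 1 is now all distinguished symbols — the join is lossless.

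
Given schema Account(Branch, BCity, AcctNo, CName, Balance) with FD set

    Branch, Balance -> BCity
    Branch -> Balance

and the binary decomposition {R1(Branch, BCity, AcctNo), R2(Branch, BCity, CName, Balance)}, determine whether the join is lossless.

Common attributes: R1 ∩ R2 = {Branch, BCity}.
Closure of {Branch, BCity}: Branch → Balance applies, adding Balance. So (Branch, BCity)⁺ = {Branch, BCity, Balance}.
The closure contains neither all of R1 = {Branch, BCity, AcctNo} nor all of R2 = {Branch, BCity, CName, Balance}, so the common attributes are not a superkey of either fragment. The join is lossy.

No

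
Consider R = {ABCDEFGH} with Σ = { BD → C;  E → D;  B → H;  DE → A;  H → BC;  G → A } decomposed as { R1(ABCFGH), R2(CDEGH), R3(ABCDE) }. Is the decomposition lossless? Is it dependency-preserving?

Lossless test (chase): Rows 1 and 3 agree on B; apply B→H and equate their H entries. Rows 2 and 3 agree on DE; apply DE→A and equate their A entries. Rows 1 and 2 agree on H; apply H→BC and equate their BC entries. No row becomes fully distinguished — the join is lossy.
Dependency preservation: every FD's attributes lie within a single fragment, so each can be enforced locally — preserved.

lossy but dependency-preserving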